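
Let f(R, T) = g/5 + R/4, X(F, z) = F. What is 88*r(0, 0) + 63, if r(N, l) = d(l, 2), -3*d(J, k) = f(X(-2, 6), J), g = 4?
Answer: 271/5 ≈ 54.200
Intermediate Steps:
f(R, T) = ⅘ + R/4 (f(R, T) = 4/5 + R/4 = 4*(⅕) + R*(¼) = ⅘ + R/4)
d(J, k) = -⅒ (d(J, k) = -(⅘ + (¼)*(-2))/3 = -(⅘ - ½)/3 = -⅓*3/10 = -⅒)
r(N, l) = -⅒
88*r(0, 0) + 63 = 88*(-⅒) + 63 = -44/5 + 63 = 271/5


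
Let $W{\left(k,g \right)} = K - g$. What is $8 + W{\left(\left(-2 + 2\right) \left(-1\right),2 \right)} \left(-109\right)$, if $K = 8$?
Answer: $-646$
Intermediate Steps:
$W{\left(k,g \right)} = 8 - g$
$8 + W{\left(\left(-2 + 2\right) \left(-1\right),2 \right)} \left(-109\right) = 8 + \left(8 - 2\right) \left(-109\right) = 8 + 6 \left(-109\right) = 8 - 654 = -646$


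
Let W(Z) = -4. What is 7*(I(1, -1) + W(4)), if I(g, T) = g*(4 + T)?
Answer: -7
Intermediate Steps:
7*(I(1, -1) + W(4)) = 7*(1*(4 - 1) - 4) = 7*(1*3 - 4) = 7*(3 - 4) = 7*(-1) = -7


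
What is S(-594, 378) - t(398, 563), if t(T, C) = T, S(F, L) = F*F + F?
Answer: 351844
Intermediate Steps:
S(F, L) = F + F² (S(F, L) = F² + F = F + F²)
S(-594, 378) - t(398, 563) = -594*(1 - 594) - 1*398 = -594*(-593) - 398 = 352242 - 398 = 351844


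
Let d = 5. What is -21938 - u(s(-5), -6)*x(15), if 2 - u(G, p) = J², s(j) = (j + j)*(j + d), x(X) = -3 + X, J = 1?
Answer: -21950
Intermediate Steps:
s(j) = 2*j*(5 + j) (s(j) = (j + j)*(j + 5) = (2*j)*(5 + j) = 2*j*(5 + j))
u(G, p) = 1 (u(G, p) = 2 - 1*1² = 2 - 1*1 = 2 - 1 = 1)
-21938 - u(s(-5), -6)*x(15) = -21938 - (-3 + 15) = -21938 - 12 = -21950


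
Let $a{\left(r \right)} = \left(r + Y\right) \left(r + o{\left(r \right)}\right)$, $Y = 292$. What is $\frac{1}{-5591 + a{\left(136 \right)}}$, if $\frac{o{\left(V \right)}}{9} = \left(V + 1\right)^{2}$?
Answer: $\frac{1}{72350805} \approx 1.3822 \cdot 10^{-8}$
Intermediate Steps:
$o{\left(V \right)} = 9 \left(1 + V\right)^{2}$ ($o{\left(V \right)} = 9 \left(V + 1\right)^{2} = 9 \left(1 + V\right)^{2}$)
$a{\left(r \right)} = \left(292 + r\right) \left(r + 9 \left(1 + r\right)^{2}\right)$ ($a{\left(r \right)} = \left(r + 292\right) \left(r + 9 \left(1 + r\right)^{2}\right) = \left(292 + r\right) \left(r + 9 \left(1 + r\right)^{2}\right)$)
$\frac{1}{-5591 + a{\left(136 \right)}} = \frac{1}{-5591 + \left(2628 + 9 \cdot 136^{3} + 2647 \cdot 136^{2} + 5557 \cdot 136\right)} = \frac{1}{-5591 + \left(2628 + 9 \cdot 2515456 + 2647 \cdot 18496 + 755752\right)} = \frac{1}{-5591 + \left(2628 + 22639104 + 48958912 + 755752\right)} = \frac{1}{-5591 + 72356396} = \frac{1}{72350805}$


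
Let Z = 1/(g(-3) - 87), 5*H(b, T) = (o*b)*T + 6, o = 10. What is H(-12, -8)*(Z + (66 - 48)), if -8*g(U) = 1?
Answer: 12111708/3485 ≈ 3475.4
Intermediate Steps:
g(U) = -1/8 (g(U) = -1/8*1 = -1/8)
H(b, T) = 6/5 + 2*T*b (H(b, T) = ((10*b)*T + 6)/5 = (10*T*b + 6)/5 = (6 + 10*T*b)/5 = 6/5 + 2*T*b)
Z = -8/697 (Z = 1/(-1/8 - 87) = 1/(-697/8) = -8/697 ≈ -0.011478)
H(-12, -8)*(Z + (66 - 48)) = (6/5 + 2*(-8)*(-12))*(-8/697 + (66 - 48)) = (6/5 + 192)*(-8/697 + 18) = (966/5)*(12538/697) = 12111708/3485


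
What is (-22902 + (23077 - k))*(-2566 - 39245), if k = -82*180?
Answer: -624447285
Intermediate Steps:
k = -14760
(-22902 + (23077 - k))*(-2566 - 39245) = (-22902 + (23077 - 1*(-14760)))*(-2566 - 39245) = (-22902 + (23077 + 14760))*(-41811) = (-22902 + 37837)*(-41811) = 14935*(-41811) = -624447285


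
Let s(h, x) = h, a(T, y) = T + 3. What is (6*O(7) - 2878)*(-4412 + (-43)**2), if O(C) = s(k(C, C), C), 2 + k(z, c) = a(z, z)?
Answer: 7253290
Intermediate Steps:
a(T, y) = 3 + T
k(z, c) = 1 + z (k(z, c) = -2 + (3 + z) = 1 + z)
O(C) = 1 + C
(6*O(7) - 2878)*(-4412 + (-43)**2) = (6*(1 + 7) - 2878)*(-4412 + (-43)**2) = (6*8 - 2878)*(-4412 + 1849) = (48 - 2878)*(-2563) = -2830*(-2563) = 7253290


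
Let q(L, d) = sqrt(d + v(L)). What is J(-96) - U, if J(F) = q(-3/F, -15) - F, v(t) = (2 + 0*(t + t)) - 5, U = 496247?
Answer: -496151 + 3*I*sqrt(2) ≈ -4.9615e+5 + 4.2426*I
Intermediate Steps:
v(t) = -3 (v(t) = (2 + 0*(2*t)) - 5 = (2 + 0) - 5 = 2 - 5 = -3)
q(L, d) = sqrt(-3 + d) (q(L, d) = sqrt(d - 3) = sqrt(-3 + d))
J(F) = -F + 3*I*sqrt(2) (J(F) = sqrt(-3 - 15) - F = sqrt(-18) - F = 3*I*sqrt(2) - F = -F + 3*I*sqrt(2))
J(-96) - U = (-1*(-96) + 3*I*sqrt(2)) - 1*496247 = (96 + 3*I*sqrt(2)) - 496247 = -496151 + 3*I*sqrt(2)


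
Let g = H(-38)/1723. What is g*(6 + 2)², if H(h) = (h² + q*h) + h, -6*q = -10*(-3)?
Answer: 102144/1723 ≈ 59.283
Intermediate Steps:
q = -5 (q = -(-5)*(-3)/3 = -⅙*30 = -5)
H(h) = h² - 4*h (H(h) = (h² - 5*h) + h = h² - 4*h)
g = 1596/1723 (g = -38*(-4 - 38)/1723 = -38*(-42)*(1/1723) = 1596*(1/1723) = 1596/1723 ≈ 0.92629)
g*(6 + 2)² = 1596*(6 + 2)²/1723 = (1596/1723)*8² = (1596/1723)*64 = 102144/1723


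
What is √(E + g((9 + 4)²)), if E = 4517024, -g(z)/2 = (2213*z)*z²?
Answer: I*√21358939610 ≈ 1.4615e+5*I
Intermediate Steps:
g(z) = -4426*z³ (g(z) = -2*2213*z*z² = -4426*z³)
√(E + g((9 + 4)²)) = √(4517024 - 4426*(9 + 4)⁶) = √(4517024 - 4426*(13²)³) = √(4517024 - 4426*169³) = √(4517024 - 4426*4826809) = √(4517024 - 21363456634) = √(-21358939610) = I*√21358939610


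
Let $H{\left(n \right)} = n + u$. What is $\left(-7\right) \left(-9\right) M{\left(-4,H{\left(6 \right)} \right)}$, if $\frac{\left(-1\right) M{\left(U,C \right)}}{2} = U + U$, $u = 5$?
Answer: $1008$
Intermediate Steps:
$H{\left(n \right)} = 5 + n$ ($H{\left(n \right)} = n + 5 = 5 + n$)
$M{\left(U,C \right)} = - 4 U$ ($M{\left(U,C \right)} = - 2 \left(U + U\right) = - 2 \cdot 2 U = - 4 U$)
$\left(-7\right) \left(-9\right) M{\left(-4,H{\left(6 \right)} \right)} = \left(-7\right) \left(-9\right) \left(\left(-4\right) \left(-4\right)\right) = 63 \cdot 16 = 1008$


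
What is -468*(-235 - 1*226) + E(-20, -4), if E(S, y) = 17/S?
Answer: 4314943/20 ≈ 2.1575e+5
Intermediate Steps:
-468*(-235 - 1*226) + E(-20, -4) = -468*(-235 - 1*226) + 17/(-20) = -468*(-235 - 226) + 17*(-1/20) = -468*(-461) - 17/20 = 215748 - 17/20 = 4314943/20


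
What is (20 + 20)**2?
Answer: 1600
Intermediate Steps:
(20 + 20)**2 = 40**2 = 1600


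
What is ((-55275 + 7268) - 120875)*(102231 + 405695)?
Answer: -85779558732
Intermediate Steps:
((-55275 + 7268) - 120875)*(102231 + 405695) = (-48007 - 120875)*507926 = -168882*507926 = -85779558732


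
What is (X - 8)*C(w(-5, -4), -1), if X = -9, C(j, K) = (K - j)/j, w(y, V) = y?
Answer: 68/5 ≈ 13.600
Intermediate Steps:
C(j, K) = (K - j)/j
(X - 8)*C(w(-5, -4), -1) = (-9 - 8)*((-1 - 1*(-5))/(-5)) = -(-17)*(-1 + 5)/5 = -(-17)*4/5 = -17*(-⅘) = 68/5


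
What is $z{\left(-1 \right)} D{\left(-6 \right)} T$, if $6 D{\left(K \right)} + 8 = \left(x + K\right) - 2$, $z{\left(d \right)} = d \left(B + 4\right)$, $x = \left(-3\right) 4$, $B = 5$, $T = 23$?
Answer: $966$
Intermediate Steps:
$x = -12$
$z{\left(d \right)} = 9 d$ ($z{\left(d \right)} = d \left(5 + 4\right) = d 9 = 9 d$)
$D{\left(K \right)} = - \frac{11}{3} + \frac{K}{6}$ ($D{\left(K \right)} = - \frac{4}{3} + \frac{\left(-12 + K\right) - 2}{6} = - \frac{4}{3} + \frac{-14 + K}{6} = - \frac{4}{3} + \left(- \frac{7}{3} + \frac{K}{6}\right) = - \frac{11}{3} + \frac{K}{6}$)
$z{\left(-1 \right)} D{\left(-6 \right)} T = 9 \left(-1\right) \left(- \frac{11}{3} + \frac{1}{6} \left(-6\right)\right) 23 = - 9 \left(- \frac{11}{3} - 1\right) 23 = \left(-9\right) \left(- \frac{14}{3}\right) 23 = 42 \cdot 23 = 966$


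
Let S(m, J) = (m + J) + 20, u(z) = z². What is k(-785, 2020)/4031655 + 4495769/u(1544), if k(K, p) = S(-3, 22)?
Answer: 6041827513733/3203735831360 ≈ 1.8859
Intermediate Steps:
S(m, J) = 20 + J + m (S(m, J) = (J + m) + 20 = 20 + J + m)
k(K, p) = 39 (k(K, p) = 20 + 22 - 3 = 39)
k(-785, 2020)/4031655 + 4495769/u(1544) = 39/4031655 + 4495769/(1544²) = 39*(1/4031655) + 4495769/2383936 = 13/1343885 + 4495769*(1/2383936) = 13/1343885 + 4495769/2383936 = 6041827513733/3203735831360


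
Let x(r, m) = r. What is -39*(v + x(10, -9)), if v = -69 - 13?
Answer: 2808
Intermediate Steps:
v = -82
-39*(v + x(10, -9)) = -39*(-82 + 10) = -39*(-72) = 2808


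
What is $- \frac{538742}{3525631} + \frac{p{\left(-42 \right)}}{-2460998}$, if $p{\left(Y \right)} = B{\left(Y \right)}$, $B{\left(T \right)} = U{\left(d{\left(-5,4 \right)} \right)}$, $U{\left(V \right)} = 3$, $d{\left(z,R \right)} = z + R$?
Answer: $- \frac{1325853561409}{8676570839738} \approx -0.15281$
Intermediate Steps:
$d{\left(z,R \right)} = R + z$
$B{\left(T \right)} = 3$
$p{\left(Y \right)} = 3$
$- \frac{538742}{3525631} + \frac{p{\left(-42 \right)}}{-2460998} = - \frac{538742}{3525631} + \frac{3}{-2460998} = \left(-538742\right) \frac{1}{3525631} + 3 \left(- \frac{1}{2460998}\right) = - \frac{538742}{3525631} - \frac{3}{2460998} = - \frac{1325853561409}{8676570839738}$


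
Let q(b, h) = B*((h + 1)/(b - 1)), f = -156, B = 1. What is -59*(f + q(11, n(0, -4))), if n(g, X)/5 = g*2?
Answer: 91981/10 ≈ 9198.1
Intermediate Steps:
n(g, X) = 10*g (n(g, X) = 5*(g*2) = 5*(2*g) = 10*g)
q(b, h) = (1 + h)/(-1 + b) (q(b, h) = 1*((h + 1)/(b - 1)) = 1*((1 + h)/(-1 + b)) = (1 + h)/(-1 + b))
-59*(f + q(11, n(0, -4))) = -59*(-156 + (1 + 10*0)/(-1 + 11)) = -59*(-156 + (1 + 0)/10) = -59*(-156 + (⅒)*1) = -59*(-156 + ⅒) = -59*(-1559/10) = 91981/10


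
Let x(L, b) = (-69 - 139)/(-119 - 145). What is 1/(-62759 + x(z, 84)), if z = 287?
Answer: -33/2071021 ≈ -1.5934e-5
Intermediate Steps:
x(L, b) = 26/33 (x(L, b) = -208/(-264) = -208*(-1/264) = 26/33)
1/(-62759 + x(z, 84)) = 1/(-62759 + 26/33) = 1/(-2071021/33) = -33/2071021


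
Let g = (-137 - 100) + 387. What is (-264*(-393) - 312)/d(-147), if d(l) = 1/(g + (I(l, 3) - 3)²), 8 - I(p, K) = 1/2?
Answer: 17610660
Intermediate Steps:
I(p, K) = 15/2 (I(p, K) = 8 - 1/2 = 8 - 1*½ = 8 - ½ = 15/2)
g = 150 (g = -237 + 387 = 150)
d(l) = 4/681 (d(l) = 1/(150 + (15/2 - 3)²) = 1/(150 + (9/2)²) = 1/(150 + 81/4) = 1/(681/4) = 4/681)
(-264*(-393) - 312)/d(-147) = (-264*(-393) - 312)/(4/681) = (103752 - 312)*(681/4) = 103440*(681/4) = 17610660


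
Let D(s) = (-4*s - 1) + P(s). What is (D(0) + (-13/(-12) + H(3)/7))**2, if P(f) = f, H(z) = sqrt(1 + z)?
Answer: 961/7056 ≈ 0.13620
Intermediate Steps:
D(s) = -1 - 3*s (D(s) = (-4*s - 1) + s = (-1 - 4*s) + s = -1 - 3*s)
(D(0) + (-13/(-12) + H(3)/7))**2 = ((-1 - 3*0) + (-13/(-12) + sqrt(1 + 3)/7))**2 = ((-1 + 0) + (-13*(-1/12) + sqrt(4)*(1/7)))**2 = (-1 + (13/12 + 2*(1/7)))**2 = (-1 + (13/12 + 2/7))**2 = (-1 + 115/84)**2 = (31/84)**2 = 961/7056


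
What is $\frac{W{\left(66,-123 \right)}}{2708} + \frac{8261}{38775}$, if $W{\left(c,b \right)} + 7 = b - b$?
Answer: $\frac{2009033}{9545700} \approx 0.21046$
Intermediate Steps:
$W{\left(c,b \right)} = -7$ ($W{\left(c,b \right)} = -7 + \left(b - b\right) = -7 + 0 = -7$)
$\frac{W{\left(66,-123 \right)}}{2708} + \frac{8261}{38775} = - \frac{7}{2708} + \frac{8261}{38775} = \left(-7\right) \frac{1}{2708} + 8261 \cdot \frac{1}{38775} = - \frac{7}{2708} + \frac{751}{3525} = \frac{2009033}{9545700}$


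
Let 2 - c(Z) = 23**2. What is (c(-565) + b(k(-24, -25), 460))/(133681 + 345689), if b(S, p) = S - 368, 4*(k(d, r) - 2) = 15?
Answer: -3557/1917480 ≈ -0.0018550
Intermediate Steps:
k(d, r) = 23/4 (k(d, r) = 2 + (1/4)*15 = 2 + 15/4 = 23/4)
c(Z) = -527 (c(Z) = 2 - 1*23**2 = 2 - 1*529 = 2 - 529 = -527)
b(S, p) = -368 + S
(c(-565) + b(k(-24, -25), 460))/(133681 + 345689) = (-527 + (-368 + 23/4))/(133681 + 345689) = (-527 - 1449/4)/479370 = -3557/4*1/479370 = -3557/1917480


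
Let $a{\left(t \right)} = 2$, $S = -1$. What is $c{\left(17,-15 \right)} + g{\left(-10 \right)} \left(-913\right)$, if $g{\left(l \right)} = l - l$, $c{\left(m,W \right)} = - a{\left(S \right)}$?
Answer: $-2$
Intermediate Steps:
$c{\left(m,W \right)} = -2$ ($c{\left(m,W \right)} = \left(-1\right) 2 = -2$)
$g{\left(l \right)} = 0$
$c{\left(17,-15 \right)} + g{\left(-10 \right)} \left(-913\right) = -2 + 0 \left(-913\right) = -2 + 0 = -2$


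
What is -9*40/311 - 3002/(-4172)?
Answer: -284149/648746 ≈ -0.43800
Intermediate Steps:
-9*40/311 - 3002/(-4172) = -360*1/311 - 3002*(-1/4172) = -360/311 + 1501/2086 = -284149/648746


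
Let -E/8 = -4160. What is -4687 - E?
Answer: -37967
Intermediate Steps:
E = 33280 (E = -8*(-4160) = 33280)
-4687 - E = -4687 - 1*33280 = -4687 - 33280 = -37967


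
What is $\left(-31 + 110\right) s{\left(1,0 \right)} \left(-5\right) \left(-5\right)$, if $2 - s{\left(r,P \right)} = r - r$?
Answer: $3950$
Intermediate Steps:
$s{\left(r,P \right)} = 2$ ($s{\left(r,P \right)} = 2 - \left(r - r\right) = 2 - 0 = 2 + 0 = 2$)
$\left(-31 + 110\right) s{\left(1,0 \right)} \left(-5\right) \left(-5\right) = \left(-31 + 110\right) 2 \left(-5\right) \left(-5\right) = 79 \left(\left(-10\right) \left(-5\right)\right) = 79 \cdot 50 = 3950$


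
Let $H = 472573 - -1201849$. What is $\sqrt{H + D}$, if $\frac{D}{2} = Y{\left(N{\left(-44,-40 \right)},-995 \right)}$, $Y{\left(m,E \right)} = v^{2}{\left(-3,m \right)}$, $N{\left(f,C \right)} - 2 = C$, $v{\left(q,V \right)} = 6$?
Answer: $\sqrt{1674494} \approx 1294.0$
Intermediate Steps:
$N{\left(f,C \right)} = 2 + C$
$H = 1674422$ ($H = 472573 + 1201849 = 1674422$)
$Y{\left(m,E \right)} = 36$ ($Y{\left(m,E \right)} = 6^{2} = 36$)
$D = 72$ ($D = 2 \cdot 36 = 72$)
$\sqrt{H + D} = \sqrt{1674422 + 72} = \sqrt{1674494}$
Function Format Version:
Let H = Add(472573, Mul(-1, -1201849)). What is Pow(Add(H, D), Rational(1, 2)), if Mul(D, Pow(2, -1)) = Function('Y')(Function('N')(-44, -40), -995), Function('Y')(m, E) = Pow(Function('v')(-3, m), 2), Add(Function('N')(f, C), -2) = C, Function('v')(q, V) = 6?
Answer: Pow(1674494, Rational(1, 2)) ≈ 1294.0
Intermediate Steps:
Function('N')(f, C) = Add(2, C)
H = 1674422 (H = Add(472573, 1201849) = 1674422)
Function('Y')(m, E) = 36 (Function('Y')(m, E) = Pow(6, 2) = 36)
D = 72 (D = Mul(2, 36) = 72)
Pow(Add(H, D), Rational(1, 2)) = Pow(Add(1674422, 72), Rational(1, 2)) = Pow(1674494, Rational(1, 2))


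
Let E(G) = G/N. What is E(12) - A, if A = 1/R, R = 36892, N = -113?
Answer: -442817/4168796 ≈ -0.10622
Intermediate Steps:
E(G) = -G/113 (E(G) = G/(-113) = G*(-1/113) = -G/113)
A = 1/36892 ≈ 2.7106e-5
E(12) - A = -1/113*12 - 1*1/36892 = -12/113 - 1/36892 = -442817/4168796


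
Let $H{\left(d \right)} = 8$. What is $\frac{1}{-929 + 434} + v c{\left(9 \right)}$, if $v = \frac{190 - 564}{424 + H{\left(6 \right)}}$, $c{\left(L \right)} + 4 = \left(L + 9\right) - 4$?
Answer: $- \frac{51437}{5940} \approx -8.6594$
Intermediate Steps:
$c{\left(L \right)} = 1 + L$ ($c{\left(L \right)} = -4 + \left(\left(L + 9\right) - 4\right) = -4 + \left(\left(9 + L\right) - 4\right) = -4 + \left(5 + L\right) = 1 + L$)
$v = - \frac{187}{216}$ ($v = \frac{190 - 564}{424 + 8} = - \frac{374}{432} = \left(-374\right) \frac{1}{432} = - \frac{187}{216} \approx -0.86574$)
$\frac{1}{-929 + 434} + v c{\left(9 \right)} = \frac{1}{-929 + 434} - \frac{187 \left(1 + 9\right)}{216} = \frac{1}{-495} - \frac{935}{108} = - \frac{1}{495} - \frac{935}{108} = - \frac{51437}{5940}$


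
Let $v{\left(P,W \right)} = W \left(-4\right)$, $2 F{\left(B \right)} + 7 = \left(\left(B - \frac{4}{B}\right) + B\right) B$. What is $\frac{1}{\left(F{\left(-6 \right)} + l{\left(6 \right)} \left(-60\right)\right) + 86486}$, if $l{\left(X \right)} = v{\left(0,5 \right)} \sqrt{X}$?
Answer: $\frac{346066}{29905859089} - \frac{4800 \sqrt{6}}{29905859089} \approx 1.1179 \cdot 10^{-5}$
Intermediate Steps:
$F{\left(B \right)} = - \frac{7}{2} + \frac{B \left(- \frac{4}{B} + 2 B\right)}{2}$ ($F{\left(B \right)} = - \frac{7}{2} + \frac{\left(\left(B - \frac{4}{B}\right) + B\right) B}{2} = - \frac{7}{2} + \frac{\left(- \frac{4}{B} + 2 B\right) B}{2} = - \frac{7}{2} + \frac{B \left(- \frac{4}{B} + 2 B\right)}{2}$)
$v{\left(P,W \right)} = - 4 W$
$l{\left(X \right)} = - 20 \sqrt{X}$ ($l{\left(X \right)} = \left(-4\right) 5 \sqrt{X} = - 20 \sqrt{X}$)
$\frac{1}{\left(F{\left(-6 \right)} + l{\left(6 \right)} \left(-60\right)\right) + 86486} = \frac{1}{\left(\left(- \frac{11}{2} + \left(-6\right)^{2}\right) + - 20 \sqrt{6} \left(-60\right)\right) + 86486} = \frac{1}{\left(\left(- \frac{11}{2} + 36\right) + 1200 \sqrt{6}\right) + 86486} = \frac{1}{\left(\frac{61}{2} + 1200 \sqrt{6}\right) + 86486} = \frac{1}{\frac{173033}{2} + 1200 \sqrt{6}}$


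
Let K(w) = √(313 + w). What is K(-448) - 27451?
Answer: -27451 + 3*I*√15 ≈ -27451.0 + 11.619*I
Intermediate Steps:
K(-448) - 27451 = √(313 - 448) - 27451 = √(-135) - 27451 = 3*I*√15 - 27451 = -27451 + 3*I*√15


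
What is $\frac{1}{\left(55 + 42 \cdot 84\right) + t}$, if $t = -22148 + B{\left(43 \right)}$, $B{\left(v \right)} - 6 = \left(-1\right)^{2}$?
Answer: $- \frac{1}{18558} \approx -5.3885 \cdot 10^{-5}$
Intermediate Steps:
$B{\left(v \right)} = 7$ ($B{\left(v \right)} = 6 + \left(-1\right)^{2} = 6 + 1 = 7$)
$t = -22141$ ($t = -22148 + 7 = -22141$)
$\frac{1}{\left(55 + 42 \cdot 84\right) + t} = \frac{1}{\left(55 + 42 \cdot 84\right) - 22141} = \frac{1}{\left(55 + 3528\right) - 22141} = \frac{1}{3583 - 22141} = \frac{1}{-18558} = - \frac{1}{18558}$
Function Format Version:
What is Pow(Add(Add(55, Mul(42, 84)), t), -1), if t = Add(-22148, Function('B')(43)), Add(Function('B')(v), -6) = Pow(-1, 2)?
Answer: Rational(-1, 18558) ≈ -5.3885e-5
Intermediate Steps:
Function('B')(v) = 7 (Function('B')(v) = Add(6, Pow(-1, 2)) = Add(6, 1) = 7)
t = -22141 (t = Add(-22148, 7) = -22141)
Pow(Add(Add(55, Mul(42, 84)), t), -1) = Pow(Add(Add(55, Mul(42, 84)), -22141), -1) = Pow(Add(Add(55, 3528), -22141), -1) = Pow(Add(3583, -22141), -1) = Pow(-18558, -1) = Rational(-1, 18558)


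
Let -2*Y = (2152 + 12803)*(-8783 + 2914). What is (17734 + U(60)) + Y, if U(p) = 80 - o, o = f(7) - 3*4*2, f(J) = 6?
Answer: 87806559/2 ≈ 4.3903e+7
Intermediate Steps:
o = -18 (o = 6 - 3*4*2 = 6 - 12*2 = 6 - 24 = -18)
U(p) = 98 (U(p) = 80 - 1*(-18) = 80 + 18 = 98)
Y = 87770895/2 (Y = -(2152 + 12803)*(-8783 + 2914)/2 = -14955*(-5869)/2 = -½*(-87770895) = 87770895/2 ≈ 4.3885e+7)
(17734 + U(60)) + Y = (17734 + 98) + 87770895/2 = 17832 + 87770895/2 = 87806559/2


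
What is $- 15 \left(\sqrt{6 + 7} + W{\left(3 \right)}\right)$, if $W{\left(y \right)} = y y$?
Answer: $-135 - 15 \sqrt{13} \approx -189.08$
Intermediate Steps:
$W{\left(y \right)} = y^{2}$
$- 15 \left(\sqrt{6 + 7} + W{\left(3 \right)}\right) = - 15 \left(\sqrt{6 + 7} + 3^{2}\right) = - 15 \left(\sqrt{13} + 9\right) = - 15 \left(9 + \sqrt{13}\right) = -135 - 15 \sqrt{13}$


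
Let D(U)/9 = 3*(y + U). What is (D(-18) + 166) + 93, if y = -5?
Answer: -362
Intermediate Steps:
D(U) = -135 + 27*U (D(U) = 9*(3*(-5 + U)) = 9*(-15 + 3*U) = -135 + 27*U)
(D(-18) + 166) + 93 = ((-135 + 27*(-18)) + 166) + 93 = ((-135 - 486) + 166) + 93 = (-621 + 166) + 93 = -455 + 93 = -362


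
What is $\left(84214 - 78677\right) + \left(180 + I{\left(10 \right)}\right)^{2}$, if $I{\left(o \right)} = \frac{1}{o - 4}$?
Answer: $\frac{1367893}{36} \approx 37997.0$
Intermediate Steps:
$I{\left(o \right)} = \frac{1}{-4 + o}$ ($I{\left(o \right)} = \frac{1}{o - 4} = \frac{1}{-4 + o}$)
$\left(84214 - 78677\right) + \left(180 + I{\left(10 \right)}\right)^{2} = \left(84214 - 78677\right) + \left(180 + \frac{1}{-4 + 10}\right)^{2} = 5537 + \left(180 + \frac{1}{6}\right)^{2} = 5537 + \left(\frac{1081}{6}\right)^{2} = 5537 + \frac{1168561}{36} = \frac{1367893}{36}$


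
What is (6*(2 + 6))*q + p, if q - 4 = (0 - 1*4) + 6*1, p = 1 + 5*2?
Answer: 299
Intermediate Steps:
p = 11 (p = 1 + 10 = 11)
q = 6 (q = 4 + ((0 - 1*4) + 6*1) = 4 + ((0 - 4) + 6) = 4 + (-4 + 6) = 4 + 2 = 6)
(6*(2 + 6))*q + p = (6*(2 + 6))*6 + 11 = (6*8)*6 + 11 = 48*6 + 11 = 288 + 11 = 299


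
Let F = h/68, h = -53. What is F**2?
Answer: 2809/4624 ≈ 0.60748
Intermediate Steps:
F = -53/68 ≈ -0.77941
F**2 = (-53/68)**2 = 2809/4624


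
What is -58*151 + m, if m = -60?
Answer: -8818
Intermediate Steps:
-58*151 + m = -58*151 - 60 = -8758 - 60 = -8818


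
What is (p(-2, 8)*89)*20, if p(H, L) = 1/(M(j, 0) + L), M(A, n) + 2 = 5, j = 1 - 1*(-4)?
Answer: 1780/11 ≈ 161.82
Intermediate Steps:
j = 5 (j = 1 + 4 = 5)
M(A, n) = 3 (M(A, n) = -2 + 5 = 3)
p(H, L) = 1/(3 + L)
(p(-2, 8)*89)*20 = (89/(3 + 8))*20 = (89/11)*20 = 1780/11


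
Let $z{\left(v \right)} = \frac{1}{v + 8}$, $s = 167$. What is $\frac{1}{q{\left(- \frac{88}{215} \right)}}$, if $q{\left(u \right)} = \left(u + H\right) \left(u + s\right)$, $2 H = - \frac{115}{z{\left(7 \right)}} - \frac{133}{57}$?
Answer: $- \frac{46225}{6653950931} \approx -6.947 \cdot 10^{-6}$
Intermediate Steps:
$z{\left(v \right)} = \frac{1}{8 + v}$
$H = - \frac{2591}{3}$ ($H = \frac{- \frac{115}{\frac{1}{8 + 7}} - \frac{133}{57}}{2} = \frac{- \frac{115}{\frac{1}{15}} - \frac{7}{3}}{2} = \frac{- 115 \frac{1}{\frac{1}{15}} - \frac{7}{3}}{2} = \frac{\left(-115\right) 15 - \frac{7}{3}}{2} = \frac{-1725 - \frac{7}{3}}{2} = \frac{1}{2} \left(- \frac{5182}{3}\right) = - \frac{2591}{3} \approx -863.67$)
$q{\left(u \right)} = \left(167 + u\right) \left(- \frac{2591}{3} + u\right)$ ($q{\left(u \right)} = \left(u - \frac{2591}{3}\right) \left(u + 167\right) = \left(- \frac{2591}{3} + u\right) \left(167 + u\right) = \left(167 + u\right) \left(- \frac{2591}{3} + u\right)$)
$\frac{1}{q{\left(- \frac{88}{215} \right)}} = \frac{1}{- \frac{432697}{3} + \left(- \frac{88}{215}\right)^{2} - \frac{2090 \left(- \frac{88}{215}\right)}{3}} = \frac{1}{- \frac{432697}{3} + \left(\left(-88\right) \frac{1}{215}\right)^{2} - \frac{2090 \left(\left(-88\right) \frac{1}{215}\right)}{3}} = \frac{1}{- \frac{432697}{3} + \left(- \frac{88}{215}\right)^{2} - - \frac{36784}{129}} = \frac{1}{- \frac{432697}{3} + \frac{7744}{46225} + \frac{36784}{129}} = \frac{1}{- \frac{6653950931}{46225}} = - \frac{46225}{6653950931}$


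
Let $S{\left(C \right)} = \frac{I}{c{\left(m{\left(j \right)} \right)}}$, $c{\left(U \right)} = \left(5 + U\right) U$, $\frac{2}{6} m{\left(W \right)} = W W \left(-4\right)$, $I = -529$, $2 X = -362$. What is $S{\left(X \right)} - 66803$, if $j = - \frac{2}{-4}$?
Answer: $- \frac{400289}{6} \approx -66715.0$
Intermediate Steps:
$X = -181$ ($X = \frac{1}{2} \left(-362\right) = -181$)
$j = \frac{1}{2}$ ($j = \left(-2\right) \left(- \frac{1}{4}\right) = \frac{1}{2} \approx 0.5$)
$m{\left(W \right)} = - 12 W^{2}$ ($m{\left(W \right)} = 3 W W \left(-4\right) = 3 W^{2} \left(-4\right) = 3 \left(- 4 W^{2}\right) = - 12 W^{2}$)
$c{\left(U \right)} = U \left(5 + U\right)$
$S{\left(C \right)} = \frac{529}{6}$ ($S{\left(C \right)} = - \frac{529}{- \frac{12}{4} \left(5 - \frac{12}{4}\right)} = - \frac{529}{\left(-12\right) \frac{1}{4} \left(5 - 3\right)} = - \frac{529}{\left(-3\right) \left(5 - 3\right)} = - \frac{529}{\left(-3\right) 2} = - \frac{529}{-6} = \left(-529\right) \left(- \frac{1}{6}\right) = \frac{529}{6}$)
$S{\left(X \right)} - 66803 = \frac{529}{6} - 66803 = - \frac{400289}{6}$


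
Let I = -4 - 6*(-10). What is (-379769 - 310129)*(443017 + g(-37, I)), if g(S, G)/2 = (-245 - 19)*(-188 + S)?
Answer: -387596424666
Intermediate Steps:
I = 56 (I = -4 + 60 = 56)
g(S, G) = 99264 - 528*S (g(S, G) = 2*((-245 - 19)*(-188 + S)) = 2*(-264*(-188 + S)) = 2*(49632 - 264*S) = 99264 - 528*S)
(-379769 - 310129)*(443017 + g(-37, I)) = (-379769 - 310129)*(443017 + (99264 - 528*(-37))) = -689898*(443017 + (99264 + 19536)) = -689898*(443017 + 118800) = -689898*561817 = -387596424666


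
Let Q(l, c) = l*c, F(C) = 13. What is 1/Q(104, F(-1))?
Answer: 1/1352 ≈ 0.00073965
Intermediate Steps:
Q(l, c) = c*l
1/Q(104, F(-1)) = 1/(13*104) = 1/1352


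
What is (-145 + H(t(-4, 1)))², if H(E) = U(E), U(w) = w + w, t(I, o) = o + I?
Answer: 22801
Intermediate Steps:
t(I, o) = I + o
U(w) = 2*w
H(E) = 2*E
(-145 + H(t(-4, 1)))² = (-145 + 2*(-4 + 1))² = (-145 + 2*(-3))² = (-145 - 6)² = (-151)² = 22801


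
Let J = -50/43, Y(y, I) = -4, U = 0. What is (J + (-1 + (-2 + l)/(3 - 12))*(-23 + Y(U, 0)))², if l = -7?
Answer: 2500/1849 ≈ 1.3521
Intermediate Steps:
J = -50/43 (J = -50*1/43 = -50/43 ≈ -1.1628)
(J + (-1 + (-2 + l)/(3 - 12))*(-23 + Y(U, 0)))² = (-50/43 + (-1 + (-2 - 7)/(3 - 12))*(-23 - 4))² = (-50/43 + (-1 - 9/(-9))*(-27))² = (-50/43 + (-1 - 9*(-⅑))*(-27))² = (-50/43 + (-1 + 1)*(-27))² = (-50/43 + 0*(-27))² = (-50/43 + 0)² = (-50/43)² = 2500/1849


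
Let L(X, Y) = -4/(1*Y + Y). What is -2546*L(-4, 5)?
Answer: 5092/5 ≈ 1018.4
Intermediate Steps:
L(X, Y) = -2/Y (L(X, Y) = -4/(Y + Y) = -4*1/(2*Y) = -2/Y)
-2546*L(-4, 5) = -(-5092)/5 = -2546*(-⅖) = 5092/5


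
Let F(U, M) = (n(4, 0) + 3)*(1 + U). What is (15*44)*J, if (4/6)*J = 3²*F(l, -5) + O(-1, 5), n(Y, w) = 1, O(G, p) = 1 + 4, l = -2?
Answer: -30690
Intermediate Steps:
O(G, p) = 5
F(U, M) = 4 + 4*U (F(U, M) = (1 + 3)*(1 + U) = 4*(1 + U) = 4 + 4*U)
J = -93/2 (J = 3*(3²*(4 + 4*(-2)) + 5)/2 = 3*(9*(4 - 8) + 5)/2 = 3*(9*(-4) + 5)/2 = 3*(-36 + 5)/2 = (3/2)*(-31) = -93/2 ≈ -46.500)
(15*44)*J = (15*44)*(-93/2) = 660*(-93/2) = -30690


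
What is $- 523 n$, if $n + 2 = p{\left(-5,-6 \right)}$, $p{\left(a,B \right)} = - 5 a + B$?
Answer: $-8891$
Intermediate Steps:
$p{\left(a,B \right)} = B - 5 a$
$n = 17$ ($n = -2 - -19 = -2 + \left(-6 + 25\right) = -2 + 19 = 17$)
$- 523 n = \left(-523\right) 17 = -8891$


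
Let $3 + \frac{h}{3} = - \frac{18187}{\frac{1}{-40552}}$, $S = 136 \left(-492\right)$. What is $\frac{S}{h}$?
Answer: $- \frac{22304}{737519221} \approx -3.0242 \cdot 10^{-5}$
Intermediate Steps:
$S = -66912$
$h = 2212557663$ ($h = -9 + 3 \left(- \frac{18187}{\frac{1}{-40552}}\right) = -9 + 3 \left(- \frac{18187}{- \frac{1}{40552}}\right) = -9 + 3 \left(\left(-18187\right) \left(-40552\right)\right) = -9 + 3 \cdot 737519224 = -9 + 2212557672 = 2212557663$)
$\frac{S}{h} = - \frac{66912}{2212557663} = \left(-66912\right) \frac{1}{2212557663} = - \frac{22304}{737519221}$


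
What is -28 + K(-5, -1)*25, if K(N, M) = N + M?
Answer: -178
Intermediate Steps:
K(N, M) = M + N
-28 + K(-5, -1)*25 = -28 + (-1 - 5)*25 = -28 - 6*25 = -28 - 150 = -178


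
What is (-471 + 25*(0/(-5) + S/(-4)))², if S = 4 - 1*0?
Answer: 246016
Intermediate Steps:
S = 4 (S = 4 + 0 = 4)
(-471 + 25*(0/(-5) + S/(-4)))² = (-471 + 25*(0/(-5) + 4/(-4)))² = (-471 + 25*(0*(-⅕) + 4*(-¼)))² = (-471 + 25*(0 - 1))² = (-471 + 25*(-1))² = (-471 - 25)² = (-496)² = 246016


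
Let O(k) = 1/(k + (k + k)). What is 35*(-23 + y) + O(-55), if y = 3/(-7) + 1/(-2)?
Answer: -276377/330 ≈ -837.51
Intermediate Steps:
y = -13/14 (y = 3*(-1/7) + 1*(-1/2) = -3/7 - 1/2 = -13/14 ≈ -0.92857)
O(k) = 1/(3*k) (O(k) = 1/(k + 2*k) = 1/(3*k))
35*(-23 + y) + O(-55) = 35*(-23 - 13/14) + (1/3)/(-55) = 35*(-335/14) + (1/3)*(-1/55) = -1675/2 - 1/165 = -276377/330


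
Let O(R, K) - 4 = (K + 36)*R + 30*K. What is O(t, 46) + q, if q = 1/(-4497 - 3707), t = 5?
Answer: 14717975/8204 ≈ 1794.0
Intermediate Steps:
O(R, K) = 4 + 30*K + R*(36 + K) (O(R, K) = 4 + ((K + 36)*R + 30*K) = 4 + ((36 + K)*R + 30*K) = 4 + (R*(36 + K) + 30*K) = 4 + (30*K + R*(36 + K)) = 4 + 30*K + R*(36 + K))
q = -1/8204 (q = 1/(-8204) = -1/8204 ≈ -0.00012189)
O(t, 46) + q = (4 + 30*46 + 36*5 + 46*5) - 1/8204 = (4 + 1380 + 180 + 230) - 1/8204 = 1794 - 1/8204 = 14717975/8204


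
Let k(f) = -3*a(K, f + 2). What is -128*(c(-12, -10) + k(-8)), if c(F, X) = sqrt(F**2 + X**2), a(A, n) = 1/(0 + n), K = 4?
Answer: -64 - 256*sqrt(61) ≈ -2063.4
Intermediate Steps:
a(A, n) = 1/n
k(f) = -3/(2 + f) (k(f) = -3/(f + 2) = -3/(2 + f))
-128*(c(-12, -10) + k(-8)) = -128*(sqrt((-12)**2 + (-10)**2) - 3/(2 - 8)) = -128*(sqrt(144 + 100) - 3/(-6)) = -128*(sqrt(244) - 3*(-1/6)) = -128*(2*sqrt(61) + 1/2) = -128*(1/2 + 2*sqrt(61)) = -64 - 256*sqrt(61)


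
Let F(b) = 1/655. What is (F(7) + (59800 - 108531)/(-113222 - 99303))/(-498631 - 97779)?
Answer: -3213133/8302258308875 ≈ -3.8702e-7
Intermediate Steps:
F(b) = 1/655
(F(7) + (59800 - 108531)/(-113222 - 99303))/(-498631 - 97779) = (1/655 + (59800 - 108531)/(-113222 - 99303))/(-498631 - 97779) = (1/655 - 48731/(-212525))/(-596410) = (1/655 - 48731*(-1/212525))*(-1/596410) = (1/655 + 48731/212525)*(-1/596410) = (6426266/27840775)*(-1/596410) = -3213133/8302258308875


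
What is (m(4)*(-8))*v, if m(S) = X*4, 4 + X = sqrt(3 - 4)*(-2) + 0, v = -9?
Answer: -1152 - 576*I ≈ -1152.0 - 576.0*I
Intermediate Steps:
X = -4 - 2*I (X = -4 + (sqrt(3 - 4)*(-2) + 0) = -4 + (sqrt(-1)*(-2) + 0) = -4 + (I*(-2) + 0) = -4 + (-2*I + 0) = -4 - 2*I ≈ -4.0 - 2.0*I)
m(S) = -16 - 8*I (m(S) = (-4 - 2*I)*4 = -16 - 8*I)
(m(4)*(-8))*v = ((-16 - 8*I)*(-8))*(-9) = (128 + 64*I)*(-9) = -1152 - 576*I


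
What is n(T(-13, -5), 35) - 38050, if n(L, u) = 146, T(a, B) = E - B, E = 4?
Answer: -37904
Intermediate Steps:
T(a, B) = 4 - B
n(T(-13, -5), 35) - 38050 = 146 - 38050 = -37904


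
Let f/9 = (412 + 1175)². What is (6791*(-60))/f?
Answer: -135820/7555707 ≈ -0.017976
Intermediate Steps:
f = 22667121 (f = 9*(412 + 1175)² = 9*1587² = 9*2518569 = 22667121)
(6791*(-60))/f = (6791*(-60))/22667121 = -407460*1/22667121 = -135820/7555707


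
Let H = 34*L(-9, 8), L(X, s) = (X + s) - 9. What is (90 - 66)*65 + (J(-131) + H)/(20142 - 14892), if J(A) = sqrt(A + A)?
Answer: 818966/525 + I*sqrt(262)/5250 ≈ 1559.9 + 0.0030831*I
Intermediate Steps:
L(X, s) = -9 + X + s
J(A) = sqrt(2)*sqrt(A) (J(A) = sqrt(2*A) = sqrt(2)*sqrt(A))
H = -340 (H = 34*(-9 - 9 + 8) = 34*(-10) = -340)
(90 - 66)*65 + (J(-131) + H)/(20142 - 14892) = (90 - 66)*65 + (sqrt(2)*sqrt(-131) - 340)/(20142 - 14892) = 24*65 + (sqrt(2)*(I*sqrt(131)) - 340)/5250 = 1560 + (I*sqrt(262) - 340)*(1/5250) = 1560 + (-340 + I*sqrt(262))*(1/5250) = 1560 + (-34/525 + I*sqrt(262)/5250) = 818966/525 + I*sqrt(262)/5250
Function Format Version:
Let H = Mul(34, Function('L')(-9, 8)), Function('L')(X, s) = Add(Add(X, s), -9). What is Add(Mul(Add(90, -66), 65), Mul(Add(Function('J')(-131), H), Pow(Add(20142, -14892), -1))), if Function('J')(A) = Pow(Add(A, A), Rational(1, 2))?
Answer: Add(Rational(818966, 525), Mul(Rational(1, 5250), I, Pow(262, Rational(1, 2)))) ≈ Add(1559.9, Mul(0.0030831, I))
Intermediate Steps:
Function('L')(X, s) = Add(-9, X, s)
Function('J')(A) = Mul(Pow(2, Rational(1, 2)), Pow(A, Rational(1, 2))) (Function('J')(A) = Pow(Mul(2, A), Rational(1, 2)) = Mul(Pow(2, Rational(1, 2)), Pow(A, Rational(1, 2))))
H = -340 (H = Mul(34, Add(-9, -9, 8)) = Mul(34, -10) = -340)
Add(Mul(Add(90, -66), 65), Mul(Add(Function('J')(-131), H), Pow(Add(20142, -14892), -1))) = Add(Mul(Add(90, -66), 65), Mul(Add(Mul(Pow(2, Rational(1, 2)), Pow(-131, Rational(1, 2))), -340), Pow(Add(20142, -14892), -1))) = Add(Mul(24, 65), Mul(Add(Mul(Pow(2, Rational(1, 2)), Mul(I, Pow(131, Rational(1, 2)))), -340), Pow(5250, -1))) = Add(1560, Mul(Add(Mul(I, Pow(262, Rational(1, 2))), -340), Rational(1, 5250))) = Add(1560, Mul(Add(-340, Mul(I, Pow(262, Rational(1, 2)))), Rational(1, 5250))) = Add(1560, Add(Rational(-34, 525), Mul(Rational(1, 5250), I, Pow(262, Rational(1, 2))))) = Add(Rational(818966, 525), Mul(Rational(1, 5250), I, Pow(262, Rational(1, 2))))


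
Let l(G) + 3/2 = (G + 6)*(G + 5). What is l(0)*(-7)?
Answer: -399/2 ≈ -199.50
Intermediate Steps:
l(G) = -3/2 + (5 + G)*(6 + G) (l(G) = -3/2 + (G + 6)*(G + 5) = -3/2 + (6 + G)*(5 + G) = -3/2 + (5 + G)*(6 + G))
l(0)*(-7) = (57/2 + 0² + 11*0)*(-7) = (57/2 + 0 + 0)*(-7) = (57/2)*(-7) = -399/2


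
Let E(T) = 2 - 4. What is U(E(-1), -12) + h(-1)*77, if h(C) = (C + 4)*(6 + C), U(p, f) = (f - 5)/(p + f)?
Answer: 16187/14 ≈ 1156.2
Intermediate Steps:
E(T) = -2
U(p, f) = (-5 + f)/(f + p)
h(C) = (4 + C)*(6 + C)
U(E(-1), -12) + h(-1)*77 = (-5 - 12)/(-12 - 2) + (24 + (-1)² + 10*(-1))*77 = -17/(-14) + (24 + 1 - 10)*77 = -1/14*(-17) + 15*77 = 17/14 + 1155 = 16187/14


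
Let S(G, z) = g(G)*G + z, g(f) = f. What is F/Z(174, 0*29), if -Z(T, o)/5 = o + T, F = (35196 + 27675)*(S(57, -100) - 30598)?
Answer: 575248693/290 ≈ 1.9836e+6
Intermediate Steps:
S(G, z) = z + G² (S(G, z) = G*G + z = G² + z = z + G²)
F = -1725746079 (F = (35196 + 27675)*((-100 + 57²) - 30598) = 62871*((-100 + 3249) - 30598) = 62871*(3149 - 30598) = 62871*(-27449) = -1725746079)
Z(T, o) = -5*T - 5*o (Z(T, o) = -5*(o + T) = -5*(T + o) = -5*T - 5*o)
F/Z(174, 0*29) = -1725746079/(-5*174 - 0*29) = -1725746079/(-870 - 5*0) = -1725746079/(-870 + 0) = -1725746079/(-870) = -1725746079*(-1/870) = 575248693/290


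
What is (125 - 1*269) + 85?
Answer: -59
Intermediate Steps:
(125 - 1*269) + 85 = (125 - 269) + 85 = -144 + 85 = -59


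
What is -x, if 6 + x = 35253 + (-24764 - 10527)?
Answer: 44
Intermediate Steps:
x = -44 (x = -6 + (35253 + (-24764 - 10527)) = -6 + (35253 - 35291) = -6 - 38 = -44)
-x = -1*(-44) = 44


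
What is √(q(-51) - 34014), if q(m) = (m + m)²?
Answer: I*√23610 ≈ 153.66*I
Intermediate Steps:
q(m) = 4*m² (q(m) = (2*m)² = 4*m²)
√(q(-51) - 34014) = √(4*(-51)² - 34014) = √(4*2601 - 34014) = √(10404 - 34014) = √(-23610) = I*√23610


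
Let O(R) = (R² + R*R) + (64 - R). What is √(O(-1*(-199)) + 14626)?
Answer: √93693 ≈ 306.09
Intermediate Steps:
O(R) = 64 - R + 2*R² (O(R) = (R² + R²) + (64 - R) = 2*R² + (64 - R) = 64 - R + 2*R²)
√(O(-1*(-199)) + 14626) = √((64 - (-1)*(-199) + 2*(-1*(-199))²) + 14626) = √((64 - 1*199 + 2*199²) + 14626) = √((64 - 199 + 2*39601) + 14626) = √((64 - 199 + 79202) + 14626) = √(79067 + 14626) = √93693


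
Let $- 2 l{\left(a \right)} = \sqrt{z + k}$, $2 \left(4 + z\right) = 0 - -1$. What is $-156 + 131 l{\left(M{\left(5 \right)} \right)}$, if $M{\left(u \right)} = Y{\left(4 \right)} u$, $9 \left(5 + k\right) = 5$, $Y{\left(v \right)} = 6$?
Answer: $-156 - \frac{131 i \sqrt{286}}{12} \approx -156.0 - 184.62 i$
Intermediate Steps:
$k = - \frac{40}{9}$ ($k = -5 + \frac{1}{9} \cdot 5 = -5 + \frac{5}{9} = - \frac{40}{9} \approx -4.4444$)
$z = - \frac{7}{2}$ ($z = -4 + \frac{0 - -1}{2} = -4 + \frac{0 + 1}{2} = -4 + \frac{1}{2} \cdot 1 = -4 + \frac{1}{2} = - \frac{7}{2} \approx -3.5$)
$M{\left(u \right)} = 6 u$
$l{\left(a \right)} = - \frac{i \sqrt{286}}{12}$ ($l{\left(a \right)} = - \frac{\sqrt{- \frac{7}{2} - \frac{40}{9}}}{2} = - \frac{\sqrt{- \frac{143}{18}}}{2} = - \frac{\frac{1}{6} i \sqrt{286}}{2} = - \frac{i \sqrt{286}}{12}$)
$-156 + 131 l{\left(M{\left(5 \right)} \right)} = -156 + 131 \left(- \frac{i \sqrt{286}}{12}\right) = -156 - \frac{131 i \sqrt{286}}{12}$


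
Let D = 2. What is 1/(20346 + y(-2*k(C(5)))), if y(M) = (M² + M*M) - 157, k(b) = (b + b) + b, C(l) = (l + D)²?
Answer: 1/193061 ≈ 5.1797e-6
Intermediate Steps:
C(l) = (2 + l)² (C(l) = (l + 2)² = (2 + l)²)
k(b) = 3*b (k(b) = 2*b + b = 3*b)
y(M) = -157 + 2*M² (y(M) = (M² + M²) - 157 = 2*M² - 157 = -157 + 2*M²)
1/(20346 + y(-2*k(C(5)))) = 1/(20346 + (-157 + 2*(-6*(2 + 5)²)²)) = 1/(20346 + (-157 + 2*(-6*7²)²)) = 1/(20346 + (-157 + 2*(-6*49)²)) = 1/(20346 + (-157 + 2*(-2*147)²)) = 1/(20346 + (-157 + 2*(-294)²)) = 1/(20346 + (-157 + 2*86436)) = 1/(20346 + (-157 + 172872)) = 1/(20346 + 172715) = 1/193061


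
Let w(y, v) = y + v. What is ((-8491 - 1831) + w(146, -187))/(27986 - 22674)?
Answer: -10363/5312 ≈ -1.9509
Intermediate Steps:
w(y, v) = v + y
((-8491 - 1831) + w(146, -187))/(27986 - 22674) = ((-8491 - 1831) + (-187 + 146))/(27986 - 22674) = (-10322 - 41)/5312 = -10363*1/5312 = -10363/5312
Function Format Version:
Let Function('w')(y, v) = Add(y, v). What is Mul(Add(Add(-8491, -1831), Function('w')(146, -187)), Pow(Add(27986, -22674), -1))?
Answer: Rational(-10363, 5312) ≈ -1.9509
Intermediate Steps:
Function('w')(y, v) = Add(v, y)
Mul(Add(Add(-8491, -1831), Function('w')(146, -187)), Pow(Add(27986, -22674), -1)) = Mul(Add(Add(-8491, -1831), Add(-187, 146)), Pow(Add(27986, -22674), -1)) = Mul(Add(-10322, -41), Pow(5312, -1)) = Mul(-10363, Rational(1, 5312)) = Rational(-10363, 5312)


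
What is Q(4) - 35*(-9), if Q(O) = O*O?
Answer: 331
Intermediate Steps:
Q(O) = O²
Q(4) - 35*(-9) = 4² - 35*(-9) = 16 + 315 = 331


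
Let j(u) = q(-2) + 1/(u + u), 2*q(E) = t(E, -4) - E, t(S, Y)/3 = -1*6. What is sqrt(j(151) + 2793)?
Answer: 11*sqrt(2099202)/302 ≈ 52.773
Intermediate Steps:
t(S, Y) = -18 (t(S, Y) = 3*(-1*6) = 3*(-6) = -18)
q(E) = -9 - E/2 (q(E) = (-18 - E)/2 = -9 - E/2)
j(u) = -8 + 1/(2*u) (j(u) = (-9 - 1/2*(-2)) + 1/(u + u) = (-9 + 1) + 1/(2*u) = -8 + 1/(2*u))
sqrt(j(151) + 2793) = sqrt((-8 + (1/2)/151) + 2793) = sqrt((-8 + (1/2)*(1/151)) + 2793) = sqrt((-8 + 1/302) + 2793) = sqrt(-2415/302 + 2793) = sqrt(841071/302) = 11*sqrt(2099202)/302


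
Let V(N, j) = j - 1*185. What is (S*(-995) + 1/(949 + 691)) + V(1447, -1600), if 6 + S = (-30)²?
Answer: -1461756599/1640 ≈ -8.9132e+5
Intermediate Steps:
V(N, j) = -185 + j (V(N, j) = j - 185 = -185 + j)
S = 894 (S = -6 + (-30)² = -6 + 900 = 894)
(S*(-995) + 1/(949 + 691)) + V(1447, -1600) = (894*(-995) + 1/(949 + 691)) + (-185 - 1600) = (-889530 + 1/1640) - 1785 = -1458829199/1640 - 1785 = -1461756599/1640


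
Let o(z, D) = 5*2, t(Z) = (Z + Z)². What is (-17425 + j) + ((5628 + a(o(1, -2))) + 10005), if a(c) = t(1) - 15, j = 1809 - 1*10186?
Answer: -10180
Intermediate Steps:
t(Z) = 4*Z² (t(Z) = (2*Z)² = 4*Z²)
o(z, D) = 10
j = -8377 (j = 1809 - 10186 = -8377)
a(c) = -11 (a(c) = 4*1² - 15 = 4*1 - 15 = 4 - 15 = -11)
(-17425 + j) + ((5628 + a(o(1, -2))) + 10005) = (-17425 - 8377) + ((5628 - 11) + 10005) = -25802 + (5617 + 10005) = -25802 + 15622 = -10180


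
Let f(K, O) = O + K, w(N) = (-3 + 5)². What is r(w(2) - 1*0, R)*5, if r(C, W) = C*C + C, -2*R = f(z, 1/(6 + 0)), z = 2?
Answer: 100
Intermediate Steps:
w(N) = 4 (w(N) = 2² = 4)
f(K, O) = K + O
R = -13/12 (R = -(2 + 1/(6 + 0))/2 = -(2 + 1/6)/2 = -(2 + ⅙)/2 = -½*13/6 = -13/12 ≈ -1.0833)
r(C, W) = C + C² (r(C, W) = C² + C = C + C²)
r(w(2) - 1*0, R)*5 = ((4 - 1*0)*(1 + (4 - 1*0)))*5 = ((4 + 0)*(1 + (4 + 0)))*5 = (4*(1 + 4))*5 = (4*5)*5 = 20*5 = 100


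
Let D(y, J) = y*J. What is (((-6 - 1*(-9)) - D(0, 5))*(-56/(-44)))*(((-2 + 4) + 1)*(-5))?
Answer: -630/11 ≈ -57.273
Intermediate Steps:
D(y, J) = J*y
(((-6 - 1*(-9)) - D(0, 5))*(-56/(-44)))*(((-2 + 4) + 1)*(-5)) = (((-6 - 1*(-9)) - 5*0)*(-56/(-44)))*(((-2 + 4) + 1)*(-5)) = (((-6 + 9) - 1*0)*(-56*(-1/44)))*((2 + 1)*(-5)) = ((3 + 0)*(14/11))*(3*(-5)) = (3*(14/11))*(-15) = (42/11)*(-15) = -630/11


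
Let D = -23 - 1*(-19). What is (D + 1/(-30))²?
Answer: 14641/900 ≈ 16.268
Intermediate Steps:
D = -4 (D = -23 + 19 = -4)
(D + 1/(-30))² = (-4 + 1/(-30))² = (-4 - 1/30)² = (-121/30)² = 14641/900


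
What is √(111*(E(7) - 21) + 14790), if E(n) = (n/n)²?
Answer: √12570 ≈ 112.12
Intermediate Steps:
E(n) = 1 (E(n) = 1² = 1)
√(111*(E(7) - 21) + 14790) = √(111*(1 - 21) + 14790) = √(111*(-20) + 14790) = √(-2220 + 14790) = √12570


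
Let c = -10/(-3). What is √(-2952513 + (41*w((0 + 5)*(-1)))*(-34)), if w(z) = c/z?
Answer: I*√26564253/3 ≈ 1718.0*I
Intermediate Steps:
c = 10/3 (c = -10*(-⅓) = 10/3 ≈ 3.3333)
w(z) = 10/(3*z)
√(-2952513 + (41*w((0 + 5)*(-1)))*(-34)) = √(-2952513 + (41*(10/(3*(((0 + 5)*(-1))))))*(-34)) = √(-2952513 + (41*(10/(3*((5*(-1))))))*(-34)) = √(-2952513 + (41*((10/3)/(-5)))*(-34)) = √(-2952513 + (41*((10/3)*(-⅕)))*(-34)) = √(-2952513 + (41*(-⅔))*(-34)) = √(-2952513 - 82/3*(-34)) = √(-2952513 + 2788/3) = √(-8854751/3) = I*√26564253/3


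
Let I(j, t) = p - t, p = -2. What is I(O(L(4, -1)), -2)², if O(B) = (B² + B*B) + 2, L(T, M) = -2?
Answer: 0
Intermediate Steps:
O(B) = 2 + 2*B² (O(B) = (B² + B²) + 2 = 2*B² + 2 = 2 + 2*B²)
I(j, t) = -2 - t
I(O(L(4, -1)), -2)² = (-2 - 1*(-2))² = (-2 + 2)² = 0² = 0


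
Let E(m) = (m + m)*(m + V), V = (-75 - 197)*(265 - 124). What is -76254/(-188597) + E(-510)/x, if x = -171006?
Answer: -1243800309126/5375203097 ≈ -231.40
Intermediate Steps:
V = -38352 (V = -272*141 = -38352)
E(m) = 2*m*(-38352 + m) (E(m) = (m + m)*(m - 38352) = (2*m)*(-38352 + m) = 2*m*(-38352 + m))
-76254/(-188597) + E(-510)/x = -76254/(-188597) + (2*(-510)*(-38352 - 510))/(-171006) = -76254*(-1/188597) + (2*(-510)*(-38862))*(-1/171006) = 76254/188597 + 39639240*(-1/171006) = 76254/188597 - 6606540/28501 = -1243800309126/5375203097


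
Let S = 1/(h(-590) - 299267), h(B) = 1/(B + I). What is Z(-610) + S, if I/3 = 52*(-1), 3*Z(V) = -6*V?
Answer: 272368882514/223253183 ≈ 1220.0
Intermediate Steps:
Z(V) = -2*V (Z(V) = (-6*V)/3 = -2*V)
I = -156 (I = 3*(52*(-1)) = 3*(-52) = -156)
h(B) = 1/(-156 + B) (h(B) = 1/(B - 156) = 1/(-156 + B))
S = -746/223253183 (S = 1/(1/(-156 - 590) - 299267) = 1/(1/(-746) - 299267) = 1/(-1/746 - 299267) = 1/(-223253183/746) = -746/223253183 ≈ -3.3415e-6)
Z(-610) + S = -2*(-610) - 746/223253183 = 1220 - 746/223253183 = 272368882514/223253183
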